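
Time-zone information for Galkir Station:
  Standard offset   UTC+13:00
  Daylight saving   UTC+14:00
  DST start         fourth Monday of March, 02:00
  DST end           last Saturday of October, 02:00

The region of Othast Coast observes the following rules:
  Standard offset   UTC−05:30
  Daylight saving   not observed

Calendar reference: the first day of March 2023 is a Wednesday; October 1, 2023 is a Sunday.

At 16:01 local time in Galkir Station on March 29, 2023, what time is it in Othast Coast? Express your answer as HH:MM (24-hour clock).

20:31

1 March 2023 is a Wednesday, so the first Monday is March 6 and the fourth is March 27.
1 October 2023 is a Sunday, so Saturdays fall on 7, 14, 21, 28; the last is October 28.
March 29, 2023 falls between 27 March and 28 October, so daylight saving is in effect and Galkir Station is at UTC+14:00.
16:01 Galkir Station − 14h = 02:01 UTC.
Othast Coast has no daylight saving, so its offset is UTC−05:30 year-round.
02:01 UTC − 5h30m = 20:31 Othast Coast (rolling into the previous day, 28 March 2023).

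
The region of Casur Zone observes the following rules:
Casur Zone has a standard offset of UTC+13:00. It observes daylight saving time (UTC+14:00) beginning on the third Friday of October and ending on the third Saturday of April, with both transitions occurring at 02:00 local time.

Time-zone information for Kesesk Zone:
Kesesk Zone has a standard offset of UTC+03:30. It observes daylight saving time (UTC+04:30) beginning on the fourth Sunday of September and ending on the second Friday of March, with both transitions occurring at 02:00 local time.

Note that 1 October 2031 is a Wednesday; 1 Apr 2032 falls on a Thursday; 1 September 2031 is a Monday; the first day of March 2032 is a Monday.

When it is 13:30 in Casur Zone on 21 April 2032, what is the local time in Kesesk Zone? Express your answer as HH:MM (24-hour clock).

1 October 2031 is a Wednesday, so the first Friday is October 3 and the third is October 17.
1 April 2032 is a Thursday, so the first Saturday is April 3 and the third is April 17.
21 April 2032 is outside the daylight-saving period (17 October 2031 – 17 April 2032), so Casur Zone is on standard time, UTC+13:00.
13:30 Casur Zone − 13h = 00:30 UTC.
1 September 2031 is a Monday, so the first Sunday is September 7 and the fourth is September 28.
1 March 2032 is a Monday, so the first Friday is March 5 and the second is March 12.
At the standard offset (UTC+03:30), 00:30 UTC + 3h30m = 04:00 Kesesk Zone standard time.
The standard-time date in Kesesk Zone, 21 April 2032, is outside the daylight-saving period (28 September 2031 – 12 March 2032), so Kesesk Zone is on standard time, UTC+03:30.
00:30 UTC + 3h30m = 04:00 Kesesk Zone.

04:00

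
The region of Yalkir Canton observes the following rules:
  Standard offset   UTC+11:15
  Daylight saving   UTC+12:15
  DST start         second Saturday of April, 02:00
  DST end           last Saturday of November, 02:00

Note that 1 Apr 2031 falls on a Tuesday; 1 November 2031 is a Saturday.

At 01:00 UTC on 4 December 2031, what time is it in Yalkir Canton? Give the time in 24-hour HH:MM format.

12:15

1 April 2031 is a Tuesday, so the first Saturday is April 5 and the second is April 12.
1 November 2031 is a Saturday, so Saturdays fall on 1, 8, 15, 22, 29; the last is November 29.
At the standard offset (UTC+11:15), 01:00 UTC + 11h15m = 12:15 Yalkir Canton standard time.
The standard-time date in Yalkir Canton, 4 December 2031, is outside the daylight-saving period (12 April – 29 November), so Yalkir Canton is on standard time, UTC+11:15.
01:00 UTC + 11h15m = 12:15 local.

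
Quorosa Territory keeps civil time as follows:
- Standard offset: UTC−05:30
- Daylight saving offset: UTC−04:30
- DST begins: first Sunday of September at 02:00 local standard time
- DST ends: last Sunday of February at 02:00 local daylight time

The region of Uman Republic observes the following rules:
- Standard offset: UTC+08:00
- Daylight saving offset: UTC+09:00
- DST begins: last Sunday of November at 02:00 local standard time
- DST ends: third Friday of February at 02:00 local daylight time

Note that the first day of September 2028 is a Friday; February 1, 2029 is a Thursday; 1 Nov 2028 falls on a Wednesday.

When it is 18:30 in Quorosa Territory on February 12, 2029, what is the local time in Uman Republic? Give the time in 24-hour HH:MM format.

1 September 2028 is a Friday, so the first Sunday is September 3.
1 February 2029 is a Thursday, so Sundays fall on 4, 11, 18, 25; the last is February 25.
February 12, 2029 falls between 3 September 2028 and 25 February 2029, so daylight saving is in effect and Quorosa Territory is at UTC−04:30.
18:30 Quorosa Territory + 4h30m = 23:00 UTC.
1 November 2028 is a Wednesday, so Sundays fall on 5, 12, 19, 26; the last is November 26.
1 February 2029 is a Thursday, so the first Friday is February 2 and the third is February 16.
At the standard offset (UTC+08:00), 23:00 UTC + 8h = 07:00 Uman Republic standard time (rolling into the next day, 13 February 2029).
The standard-time date in Uman Republic, February 13, 2029, falls between 26 November 2028 and 16 February 2029, so daylight saving is in effect and Uman Republic is at UTC+09:00.
23:00 UTC + 9h = 08:00 Uman Republic (rolling into the next day, 13 February 2029).

08:00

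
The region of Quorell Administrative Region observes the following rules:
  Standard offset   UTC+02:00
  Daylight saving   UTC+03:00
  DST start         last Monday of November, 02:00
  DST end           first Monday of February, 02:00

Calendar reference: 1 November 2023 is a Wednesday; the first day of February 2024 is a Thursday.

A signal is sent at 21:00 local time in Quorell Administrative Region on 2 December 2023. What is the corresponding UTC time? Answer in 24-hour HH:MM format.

1 November 2023 is a Wednesday, so Mondays fall on 6, 13, 20, 27; the last is November 27.
1 February 2024 is a Thursday, so the first Monday is February 5.
2 December 2023 falls between 27 November 2023 and 5 February 2024, so daylight saving is in effect and Quorell Administrative Region is at UTC+03:00.
21:00 local − 3h = 18:00 UTC.

18:00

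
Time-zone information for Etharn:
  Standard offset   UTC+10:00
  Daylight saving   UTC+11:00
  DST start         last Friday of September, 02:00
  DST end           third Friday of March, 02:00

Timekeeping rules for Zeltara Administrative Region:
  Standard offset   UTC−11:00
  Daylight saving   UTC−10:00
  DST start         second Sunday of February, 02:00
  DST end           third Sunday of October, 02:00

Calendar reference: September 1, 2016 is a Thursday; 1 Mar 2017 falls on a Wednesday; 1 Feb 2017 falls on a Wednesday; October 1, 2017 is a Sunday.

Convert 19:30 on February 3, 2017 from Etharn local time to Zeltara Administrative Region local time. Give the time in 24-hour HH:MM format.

21:30

1 September 2016 is a Thursday, so Fridays fall on 2, 9, 16, 23, 30; the last is September 30.
1 March 2017 is a Wednesday, so the first Friday is March 3 and the third is March 17.
Daylight saving runs 30 September 2016 – 17 March 2017; February 3, 2017 is inside that window, so Etharn is at UTC+11:00.
19:30 Etharn − 11h = 08:30 UTC.
1 February 2017 is a Wednesday, so the first Sunday is February 5 and the second is February 12.
1 October 2017 is a Sunday, so the first Sunday is October 1 and the third is October 15.
At the standard offset (UTC−11:00), 08:30 UTC − 11h = 21:30 Zeltara Administrative Region standard time (rolling into the previous day, 2 February 2017).
The standard-time date in Zeltara Administrative Region, February 2, 2017, does not fall between 12 February and 15 October, so daylight saving is not in effect and Zeltara Administrative Region is at UTC−11:00.
08:30 UTC − 11h = 21:30 Zeltara Administrative Region (rolling into the previous day, 2 February 2017).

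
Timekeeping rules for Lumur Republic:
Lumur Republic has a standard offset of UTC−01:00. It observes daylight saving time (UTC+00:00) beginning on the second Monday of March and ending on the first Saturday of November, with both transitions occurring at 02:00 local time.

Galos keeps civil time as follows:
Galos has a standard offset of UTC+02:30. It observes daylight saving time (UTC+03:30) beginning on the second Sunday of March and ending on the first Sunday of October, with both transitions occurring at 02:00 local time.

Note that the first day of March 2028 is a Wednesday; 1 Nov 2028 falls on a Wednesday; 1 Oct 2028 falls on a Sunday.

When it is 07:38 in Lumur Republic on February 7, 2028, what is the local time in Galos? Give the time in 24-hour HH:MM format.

1 March 2028 is a Wednesday, so the first Monday is March 6 and the second is March 13.
1 November 2028 is a Wednesday, so the first Saturday is November 4.
Daylight saving runs 13 March – 4 November; February 7, 2028 is outside that window, so Lumur Republic is on standard time at UTC−01:00.
07:38 Lumur Republic + 1h = 08:38 UTC.
1 March 2028 is a Wednesday, so the first Sunday is March 5 and the second is March 12.
1 October 2028 is a Sunday, so the first Sunday is October 1.
At the standard offset (UTC+02:30), 08:38 UTC + 2h30m = 11:08 Galos standard time.
The standard-time date in Galos, February 7, 2028, is outside the daylight-saving period (12 March – 1 October), so Galos is on standard time, UTC+02:30.
08:38 UTC + 2h30m = 11:08 Galos.

11:08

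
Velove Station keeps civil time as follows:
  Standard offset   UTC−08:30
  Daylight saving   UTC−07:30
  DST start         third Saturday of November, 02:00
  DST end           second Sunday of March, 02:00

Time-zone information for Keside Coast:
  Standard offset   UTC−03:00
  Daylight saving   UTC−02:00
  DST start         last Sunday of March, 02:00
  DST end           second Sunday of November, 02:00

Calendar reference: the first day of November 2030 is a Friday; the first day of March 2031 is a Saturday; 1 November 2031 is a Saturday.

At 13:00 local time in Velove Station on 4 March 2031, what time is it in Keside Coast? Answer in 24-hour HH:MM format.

1 November 2030 is a Friday, so the first Saturday is November 2 and the third is November 16.
1 March 2031 is a Saturday, so the first Sunday is March 2 and the second is March 9.
4 March 2031 falls between 16 November 2030 and 9 March 2031, so daylight saving is in effect and Velove Station is at UTC−07:30.
13:00 Velove Station + 7h30m = 20:30 UTC.
1 March 2031 is a Saturday, so Sundays fall on 2, 9, 16, 23, 30; the last is March 30.
1 November 2031 is a Saturday, so the first Sunday is November 2 and the second is November 9.
At the standard offset (UTC−03:00), 20:30 UTC − 3h = 17:30 Keside Coast standard time.
Daylight saving runs 30 March – 9 November; the standard-time date in Keside Coast, 4 March 2031, is outside that window, so Keside Coast is on standard time at UTC−03:00.
20:30 UTC − 3h = 17:30 Keside Coast.

17:30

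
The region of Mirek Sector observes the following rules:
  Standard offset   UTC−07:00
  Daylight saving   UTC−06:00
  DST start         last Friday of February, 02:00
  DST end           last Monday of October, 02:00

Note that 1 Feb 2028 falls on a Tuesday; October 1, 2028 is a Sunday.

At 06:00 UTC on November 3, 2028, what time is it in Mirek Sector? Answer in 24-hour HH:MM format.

23:00

1 February 2028 is a Tuesday, so Fridays fall on 4, 11, 18, 25; the last is February 25.
1 October 2028 is a Sunday, so Mondays fall on 2, 9, 16, 23, 30; the last is October 30.
At the standard offset (UTC−07:00), 06:00 UTC − 7h = 23:00 Mirek Sector standard time (rolling into the previous day, 2 November 2028).
Daylight saving runs 25 February – 30 October; the standard-time date in Mirek Sector, November 2, 2028, is outside that window, so Mirek Sector is on standard time at UTC−07:00.
06:00 UTC − 7h = 23:00 local (rolling into the previous day, 2 November 2028).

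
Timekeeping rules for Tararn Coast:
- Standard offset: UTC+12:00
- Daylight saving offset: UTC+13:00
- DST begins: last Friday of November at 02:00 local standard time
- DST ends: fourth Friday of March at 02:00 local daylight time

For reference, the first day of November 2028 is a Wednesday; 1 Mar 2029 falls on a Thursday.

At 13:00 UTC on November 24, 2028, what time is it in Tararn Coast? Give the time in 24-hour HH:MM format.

1 November 2028 is a Wednesday, so Fridays fall on 3, 10, 17, 24; the last is November 24.
1 March 2029 is a Thursday, so the first Friday is March 2 and the fourth is March 23.
At the standard offset (UTC+12:00), 13:00 UTC + 12h = 01:00 Tararn Coast standard time (rolling into the next day, 25 November 2028).
The standard-time date in Tararn Coast, November 25, 2028, falls between 24 November 2028 and 23 March 2029, so daylight saving is in effect and Tararn Coast is at UTC+13:00.
13:00 UTC + 13h = 02:00 local (rolling into the next day, 25 November 2028).

02:00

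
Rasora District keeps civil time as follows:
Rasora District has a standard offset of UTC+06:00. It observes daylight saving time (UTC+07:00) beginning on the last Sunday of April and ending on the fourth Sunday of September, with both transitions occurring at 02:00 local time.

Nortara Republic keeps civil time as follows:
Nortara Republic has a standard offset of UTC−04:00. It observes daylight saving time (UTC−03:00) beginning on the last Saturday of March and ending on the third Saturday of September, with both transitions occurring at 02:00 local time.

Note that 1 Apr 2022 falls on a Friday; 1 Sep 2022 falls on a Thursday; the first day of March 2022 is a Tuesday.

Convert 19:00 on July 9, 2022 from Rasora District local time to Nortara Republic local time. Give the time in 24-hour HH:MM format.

09:00

1 April 2022 is a Friday, so Sundays fall on 3, 10, 17, 24; the last is April 24.
1 September 2022 is a Thursday, so the first Sunday is September 4 and the fourth is September 25.
July 9, 2022 falls between 24 April and 25 September, so daylight saving is in effect and Rasora District is at UTC+07:00.
19:00 Rasora District − 7h = 12:00 UTC.
1 March 2022 is a Tuesday, so Saturdays fall on 5, 12, 19, 26; the last is March 26.
1 September 2022 is a Thursday, so the first Saturday is September 3 and the third is September 17.
At the standard offset (UTC−04:00), 12:00 UTC − 4h = 08:00 Nortara Republic standard time.
The standard-time date in Nortara Republic, July 9, 2022, falls between 26 March and 17 September, so daylight saving is in effect and Nortara Republic is at UTC−03:00.
12:00 UTC − 3h = 09:00 Nortara Republic.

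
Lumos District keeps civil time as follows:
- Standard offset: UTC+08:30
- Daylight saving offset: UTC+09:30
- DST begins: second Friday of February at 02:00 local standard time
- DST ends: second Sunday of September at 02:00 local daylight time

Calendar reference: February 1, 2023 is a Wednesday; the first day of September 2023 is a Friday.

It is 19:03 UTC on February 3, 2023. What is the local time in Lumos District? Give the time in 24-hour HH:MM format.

03:33

1 February 2023 is a Wednesday, so the first Friday is February 3 and the second is February 10.
1 September 2023 is a Friday, so the first Sunday is September 3 and the second is September 10.
At the standard offset (UTC+08:30), 19:03 UTC + 8h30m = 03:33 Lumos District standard time (rolling into the next day, 4 February 2023).
Daylight saving runs 10 February – 10 September; the standard-time date in Lumos District, February 4, 2023, is outside that window, so Lumos District is on standard time at UTC+08:30.
19:03 UTC + 8h30m = 03:33 local (rolling into the next day, 4 February 2023).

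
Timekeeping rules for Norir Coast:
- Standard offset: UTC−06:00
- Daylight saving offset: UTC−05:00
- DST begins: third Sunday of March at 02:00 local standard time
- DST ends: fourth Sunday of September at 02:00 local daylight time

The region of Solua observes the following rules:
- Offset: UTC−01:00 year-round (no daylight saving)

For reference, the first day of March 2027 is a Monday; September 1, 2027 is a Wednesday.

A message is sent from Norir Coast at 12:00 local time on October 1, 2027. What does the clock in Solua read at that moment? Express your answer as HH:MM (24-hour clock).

17:00

1 March 2027 is a Monday, so the first Sunday is March 7 and the third is March 21.
1 September 2027 is a Wednesday, so the first Sunday is September 5 and the fourth is September 26.
October 1, 2027 does not fall between 21 March and 26 September, so daylight saving is not in effect and Norir Coast is at UTC−06:00.
12:00 Norir Coast + 6h = 18:00 UTC.
Solua has no daylight saving, so its offset is UTC−01:00 year-round.
18:00 UTC − 1h = 17:00 Solua.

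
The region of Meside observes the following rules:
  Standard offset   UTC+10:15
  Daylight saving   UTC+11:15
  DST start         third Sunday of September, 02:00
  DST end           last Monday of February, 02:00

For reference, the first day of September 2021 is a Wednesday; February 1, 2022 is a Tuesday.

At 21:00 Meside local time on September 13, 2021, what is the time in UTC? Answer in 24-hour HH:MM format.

1 September 2021 is a Wednesday, so the first Sunday is September 5 and the third is September 19.
1 February 2022 is a Tuesday, so Mondays fall on 7, 14, 21, 28; the last is February 28.
Daylight saving runs 19 September 2021 – 28 February 2022; September 13, 2021 is outside that window, so Meside is on standard time at UTC+10:15.
21:00 local − 10h15m = 10:45 UTC.

10:45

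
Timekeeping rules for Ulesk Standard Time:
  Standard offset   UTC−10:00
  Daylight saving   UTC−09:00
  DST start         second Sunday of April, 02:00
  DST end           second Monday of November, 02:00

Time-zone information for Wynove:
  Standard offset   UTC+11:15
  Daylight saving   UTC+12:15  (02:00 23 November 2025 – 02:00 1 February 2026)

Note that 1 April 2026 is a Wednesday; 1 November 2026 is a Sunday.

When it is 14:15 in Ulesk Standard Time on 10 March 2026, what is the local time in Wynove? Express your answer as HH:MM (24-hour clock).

1 April 2026 is a Wednesday, so the first Sunday is April 5 and the second is April 12.
1 November 2026 is a Sunday, so the first Monday is November 2 and the second is November 9.
10 March 2026 is outside the daylight-saving period (12 April – 9 November), so Ulesk Standard Time is on standard time, UTC−10:00.
14:15 Ulesk Standard Time + 10h = 00:15 UTC (rolling into the next day, 11 March 2026).
At the standard offset (UTC+11:15), 00:15 UTC + 11h15m = 11:30 Wynove standard time.
Daylight saving runs 23 November 2025 – 1 February 2026; the standard-time date in Wynove, 11 March 2026, is outside that window, so Wynove is on standard time at UTC+11:15.
00:15 UTC + 11h15m = 11:30 Wynove.

11:30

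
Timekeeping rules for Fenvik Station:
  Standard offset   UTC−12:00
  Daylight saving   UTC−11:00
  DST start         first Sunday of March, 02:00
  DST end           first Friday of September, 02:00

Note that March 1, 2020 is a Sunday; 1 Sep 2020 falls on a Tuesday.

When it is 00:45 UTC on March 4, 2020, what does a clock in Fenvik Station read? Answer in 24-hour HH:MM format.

1 March 2020 is a Sunday, so the first Sunday is March 1.
1 September 2020 is a Tuesday, so the first Friday is September 4.
At the standard offset (UTC−12:00), 00:45 UTC − 12h = 12:45 Fenvik Station standard time (rolling into the previous day, 3 March 2020).
The standard-time date in Fenvik Station, March 3, 2020, falls between 1 March and 4 September, so daylight saving is in effect and Fenvik Station is at UTC−11:00.
00:45 UTC − 11h = 13:45 local (rolling into the previous day, 3 March 2020).

13:45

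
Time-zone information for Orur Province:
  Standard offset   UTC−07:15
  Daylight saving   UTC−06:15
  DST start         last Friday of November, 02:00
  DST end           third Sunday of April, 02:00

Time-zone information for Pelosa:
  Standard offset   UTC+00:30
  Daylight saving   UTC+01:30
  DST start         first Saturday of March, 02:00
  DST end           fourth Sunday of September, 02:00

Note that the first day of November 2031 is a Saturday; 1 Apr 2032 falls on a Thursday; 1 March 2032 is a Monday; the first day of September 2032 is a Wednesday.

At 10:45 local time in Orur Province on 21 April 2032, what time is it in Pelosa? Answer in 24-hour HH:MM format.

19:30

1 November 2031 is a Saturday, so Fridays fall on 7, 14, 21, 28; the last is November 28.
1 April 2032 is a Thursday, so the first Sunday is April 4 and the third is April 18.
Daylight saving runs 28 November 2031 – 18 April 2032; 21 April 2032 is outside that window, so Orur Province is on standard time at UTC−07:15.
10:45 Orur Province + 7h15m = 18:00 UTC.
1 March 2032 is a Monday, so the first Saturday is March 6.
1 September 2032 is a Wednesday, so the first Sunday is September 5 and the fourth is September 26.
At the standard offset (UTC+00:30), 18:00 UTC + 0h30m = 18:30 Pelosa standard time.
The standard-time date in Pelosa, 21 April 2032, falls between 6 March and 26 September, so daylight saving is in effect and Pelosa is at UTC+01:30.
18:00 UTC + 1h30m = 19:30 Pelosa.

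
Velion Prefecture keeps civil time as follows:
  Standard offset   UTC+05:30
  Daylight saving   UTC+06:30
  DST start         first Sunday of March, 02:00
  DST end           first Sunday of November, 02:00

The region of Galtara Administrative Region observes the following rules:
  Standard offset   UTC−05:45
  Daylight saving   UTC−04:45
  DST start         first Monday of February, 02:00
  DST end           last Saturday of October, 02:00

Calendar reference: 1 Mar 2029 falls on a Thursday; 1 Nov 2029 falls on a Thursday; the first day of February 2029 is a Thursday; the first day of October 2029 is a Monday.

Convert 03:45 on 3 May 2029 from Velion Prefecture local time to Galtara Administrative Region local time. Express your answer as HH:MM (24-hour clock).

1 March 2029 is a Thursday, so the first Sunday is March 4.
1 November 2029 is a Thursday, so the first Sunday is November 4.
Daylight saving runs 4 March – 4 November; 3 May 2029 is inside that window, so Velion Prefecture is at UTC+06:30.
03:45 Velion Prefecture − 6h30m = 21:15 UTC (rolling into the previous day, 2 May 2029).
1 February 2029 is a Thursday, so the first Monday is February 5.
1 October 2029 is a Monday, so Saturdays fall on 6, 13, 20, 27; the last is October 27.
At the standard offset (UTC−05:45), 21:15 UTC − 5h45m = 15:30 Galtara Administrative Region standard time.
Daylight saving runs 5 February – 27 October; the standard-time date in Galtara Administrative Region, 2 May 2029, is inside that window, so Galtara Administrative Region is at UTC−04:45.
21:15 UTC − 4h45m = 16:30 Galtara Administrative Region.

16:30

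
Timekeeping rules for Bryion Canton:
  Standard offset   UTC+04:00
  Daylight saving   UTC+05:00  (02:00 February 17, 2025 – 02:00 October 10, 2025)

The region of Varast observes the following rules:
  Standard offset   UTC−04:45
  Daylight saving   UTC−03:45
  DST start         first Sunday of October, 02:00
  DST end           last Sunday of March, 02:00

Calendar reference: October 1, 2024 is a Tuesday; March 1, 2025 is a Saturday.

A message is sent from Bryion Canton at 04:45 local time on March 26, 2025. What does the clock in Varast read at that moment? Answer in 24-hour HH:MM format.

March 26, 2025 lies within the daylight-saving period (17 February – 10 October), so Bryion Canton is on daylight time, UTC+05:00.
04:45 Bryion Canton − 5h = 23:45 UTC (rolling into the previous day, 25 March 2025).
1 October 2024 is a Tuesday, so the first Sunday is October 6.
1 March 2025 is a Saturday, so Sundays fall on 2, 9, 16, 23, 30; the last is March 30.
At the standard offset (UTC−04:45), 23:45 UTC − 4h45m = 19:00 Varast standard time.
Daylight saving runs 6 October 2024 – 30 March 2025; the standard-time date in Varast, March 25, 2025, is inside that window, so Varast is at UTC−03:45.
23:45 UTC − 3h45m = 20:00 Varast.

20:00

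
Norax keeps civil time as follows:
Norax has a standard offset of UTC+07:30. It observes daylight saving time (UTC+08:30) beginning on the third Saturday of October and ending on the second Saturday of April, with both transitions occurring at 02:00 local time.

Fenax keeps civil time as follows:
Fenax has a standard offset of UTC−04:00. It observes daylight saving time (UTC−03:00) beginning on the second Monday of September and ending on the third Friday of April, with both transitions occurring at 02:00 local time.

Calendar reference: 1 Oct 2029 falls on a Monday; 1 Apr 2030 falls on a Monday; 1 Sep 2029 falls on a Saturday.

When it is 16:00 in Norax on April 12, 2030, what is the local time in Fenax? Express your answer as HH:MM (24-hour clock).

04:30

1 October 2029 is a Monday, so the first Saturday is October 6 and the third is October 20.
1 April 2030 is a Monday, so the first Saturday is April 6 and the second is April 13.
Daylight saving runs 20 October 2029 – 13 April 2030; April 12, 2030 is inside that window, so Norax is at UTC+08:30.
16:00 Norax − 8h30m = 07:30 UTC.
1 September 2029 is a Saturday, so the first Monday is September 3 and the second is September 10.
1 April 2030 is a Monday, so the first Friday is April 5 and the third is April 19.
At the standard offset (UTC−04:00), 07:30 UTC − 4h = 03:30 Fenax standard time.
The standard-time date in Fenax, April 12, 2030, lies within the daylight-saving period (10 September 2029 – 19 April 2030), so Fenax is on daylight time, UTC−03:00.
07:30 UTC − 3h = 04:30 Fenax.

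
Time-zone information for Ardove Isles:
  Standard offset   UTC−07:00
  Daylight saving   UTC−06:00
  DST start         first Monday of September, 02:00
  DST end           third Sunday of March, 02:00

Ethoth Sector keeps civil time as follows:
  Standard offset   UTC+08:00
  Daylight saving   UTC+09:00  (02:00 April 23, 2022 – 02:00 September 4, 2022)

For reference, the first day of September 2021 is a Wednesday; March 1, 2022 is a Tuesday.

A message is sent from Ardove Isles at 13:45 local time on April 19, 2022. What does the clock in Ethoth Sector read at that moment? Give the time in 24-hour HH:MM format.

1 September 2021 is a Wednesday, so the first Monday is September 6.
1 March 2022 is a Tuesday, so the first Sunday is March 6 and the third is March 20.
Daylight saving runs 6 September 2021 – 20 March 2022; April 19, 2022 is outside that window, so Ardove Isles is on standard time at UTC−07:00.
13:45 Ardove Isles + 7h = 20:45 UTC.
At the standard offset (UTC+08:00), 20:45 UTC + 8h = 04:45 Ethoth Sector standard time (rolling into the next day, 20 April 2022).
The standard-time date in Ethoth Sector, April 20, 2022, is outside the daylight-saving period (23 April – 4 September), so Ethoth Sector is on standard time, UTC+08:00.
20:45 UTC + 8h = 04:45 Ethoth Sector (rolling into the next day, 20 April 2022).

04:45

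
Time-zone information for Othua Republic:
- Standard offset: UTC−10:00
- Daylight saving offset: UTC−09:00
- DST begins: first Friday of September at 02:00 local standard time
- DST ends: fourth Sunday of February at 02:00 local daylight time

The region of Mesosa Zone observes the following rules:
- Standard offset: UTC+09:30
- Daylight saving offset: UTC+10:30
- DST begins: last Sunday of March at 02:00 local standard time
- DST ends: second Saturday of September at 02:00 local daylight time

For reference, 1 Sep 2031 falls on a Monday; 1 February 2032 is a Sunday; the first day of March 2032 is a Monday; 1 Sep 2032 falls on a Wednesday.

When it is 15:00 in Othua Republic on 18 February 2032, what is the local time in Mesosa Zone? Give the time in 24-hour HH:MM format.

09:30

1 September 2031 is a Monday, so the first Friday is September 5.
1 February 2032 is a Sunday, so the first Sunday is February 1 and the fourth is February 22.
Daylight saving runs 5 September 2031 – 22 February 2032; 18 February 2032 is inside that window, so Othua Republic is at UTC−09:00.
15:00 Othua Republic + 9h = 00:00 UTC (rolling into the next day, 19 February 2032).
1 March 2032 is a Monday, so Sundays fall on 7, 14, 21, 28; the last is March 28.
1 September 2032 is a Wednesday, so the first Saturday is September 4 and the second is September 11.
At the standard offset (UTC+09:30), 00:00 UTC + 9h30m = 09:30 Mesosa Zone standard time.
The standard-time date in Mesosa Zone, 19 February 2032, is outside the daylight-saving period (28 March – 11 September), so Mesosa Zone is on standard time, UTC+09:30.
00:00 UTC + 9h30m = 09:30 Mesosa Zone.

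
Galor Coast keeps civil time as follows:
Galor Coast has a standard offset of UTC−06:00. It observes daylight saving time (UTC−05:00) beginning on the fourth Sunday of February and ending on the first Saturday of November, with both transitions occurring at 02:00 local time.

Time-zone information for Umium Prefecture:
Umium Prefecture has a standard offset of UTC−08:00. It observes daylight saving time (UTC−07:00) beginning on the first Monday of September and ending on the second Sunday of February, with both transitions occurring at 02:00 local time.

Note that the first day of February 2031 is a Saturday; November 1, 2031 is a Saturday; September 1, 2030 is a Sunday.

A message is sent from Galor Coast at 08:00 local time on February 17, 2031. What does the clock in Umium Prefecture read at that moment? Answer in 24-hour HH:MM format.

06:00

1 February 2031 is a Saturday, so the first Sunday is February 2 and the fourth is February 23.
1 November 2031 is a Saturday, so the first Saturday is November 1.
Daylight saving runs 23 February – 1 November; February 17, 2031 is outside that window, so Galor Coast is on standard time at UTC−06:00.
08:00 Galor Coast + 6h = 14:00 UTC.
1 September 2030 is a Sunday, so the first Monday is September 2.
1 February 2031 is a Saturday, so the first Sunday is February 2 and the second is February 9.
At the standard offset (UTC−08:00), 14:00 UTC − 8h = 06:00 Umium Prefecture standard time.
Daylight saving runs 2 September 2030 – 9 February 2031; the standard-time date in Umium Prefecture, February 17, 2031, is outside that window, so Umium Prefecture is on standard time at UTC−08:00.
14:00 UTC − 8h = 06:00 Umium Prefecture.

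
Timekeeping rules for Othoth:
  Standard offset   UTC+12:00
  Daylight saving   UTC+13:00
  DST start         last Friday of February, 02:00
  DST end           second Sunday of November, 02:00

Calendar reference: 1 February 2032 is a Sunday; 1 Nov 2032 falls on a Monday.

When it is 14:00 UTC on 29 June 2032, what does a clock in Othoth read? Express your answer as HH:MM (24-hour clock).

03:00

1 February 2032 is a Sunday, so Fridays fall on 6, 13, 20, 27; the last is February 27.
1 November 2032 is a Monday, so the first Sunday is November 7 and the second is November 14.
At the standard offset (UTC+12:00), 14:00 UTC + 12h = 02:00 Othoth standard time (rolling into the next day, 30 June 2032).
The standard-time date in Othoth, 30 June 2032, lies within the daylight-saving period (27 February – 14 November), so Othoth is on daylight time, UTC+13:00.
14:00 UTC + 13h = 03:00 local (rolling into the next day, 30 June 2032).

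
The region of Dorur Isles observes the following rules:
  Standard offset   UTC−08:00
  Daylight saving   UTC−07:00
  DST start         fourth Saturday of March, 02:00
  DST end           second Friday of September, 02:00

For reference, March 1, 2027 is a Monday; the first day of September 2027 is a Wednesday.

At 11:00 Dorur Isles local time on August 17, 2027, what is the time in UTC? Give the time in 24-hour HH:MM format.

1 March 2027 is a Monday, so the first Saturday is March 6 and the fourth is March 27.
1 September 2027 is a Wednesday, so the first Friday is September 3 and the second is September 10.
Daylight saving runs 27 March – 10 September; August 17, 2027 is inside that window, so Dorur Isles is at UTC−07:00.
11:00 local + 7h = 18:00 UTC.

18:00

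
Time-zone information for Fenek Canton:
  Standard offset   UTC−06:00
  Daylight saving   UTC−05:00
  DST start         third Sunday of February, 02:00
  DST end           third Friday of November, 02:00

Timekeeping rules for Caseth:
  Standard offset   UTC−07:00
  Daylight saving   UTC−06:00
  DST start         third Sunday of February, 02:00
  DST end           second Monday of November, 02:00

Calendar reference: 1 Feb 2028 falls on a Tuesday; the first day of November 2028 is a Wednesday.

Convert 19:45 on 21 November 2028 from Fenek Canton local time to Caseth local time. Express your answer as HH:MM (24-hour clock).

1 February 2028 is a Tuesday, so the first Sunday is February 6 and the third is February 20.
1 November 2028 is a Wednesday, so the first Friday is November 3 and the third is November 17.
21 November 2028 does not fall between 20 February and 17 November, so daylight saving is not in effect and Fenek Canton is at UTC−06:00.
19:45 Fenek Canton + 6h = 01:45 UTC (rolling into the next day, 22 November 2028).
1 February 2028 is a Tuesday, so the first Sunday is February 6 and the third is February 20.
1 November 2028 is a Wednesday, so the first Monday is November 6 and the second is November 13.
At the standard offset (UTC−07:00), 01:45 UTC − 7h = 18:45 Caseth standard time (rolling into the previous day, 21 November 2028).
The standard-time date in Caseth, 21 November 2028, is outside the daylight-saving period (20 February – 13 November), so Caseth is on standard time, UTC−07:00.
01:45 UTC − 7h = 18:45 Caseth (rolling into the previous day, 21 November 2028).

18:45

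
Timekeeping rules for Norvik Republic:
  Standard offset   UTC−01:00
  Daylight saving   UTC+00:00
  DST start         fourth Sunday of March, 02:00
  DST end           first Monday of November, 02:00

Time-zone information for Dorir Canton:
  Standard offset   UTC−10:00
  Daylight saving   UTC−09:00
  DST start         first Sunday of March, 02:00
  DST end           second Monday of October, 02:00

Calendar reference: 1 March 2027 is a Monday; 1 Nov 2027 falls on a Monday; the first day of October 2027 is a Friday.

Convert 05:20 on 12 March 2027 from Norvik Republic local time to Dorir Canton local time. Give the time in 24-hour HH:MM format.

21:20

1 March 2027 is a Monday, so the first Sunday is March 7 and the fourth is March 28.
1 November 2027 is a Monday, so the first Monday is November 1.
Daylight saving runs 28 March – 1 November; 12 March 2027 is outside that window, so Norvik Republic is on standard time at UTC−01:00.
05:20 Norvik Republic + 1h = 06:20 UTC.
1 March 2027 is a Monday, so the first Sunday is March 7.
1 October 2027 is a Friday, so the first Monday is October 4 and the second is October 11.
At the standard offset (UTC−10:00), 06:20 UTC − 10h = 20:20 Dorir Canton standard time (rolling into the previous day, 11 March 2027).
The standard-time date in Dorir Canton, 11 March 2027, lies within the daylight-saving period (7 March – 11 October), so Dorir Canton is on daylight time, UTC−09:00.
06:20 UTC − 9h = 21:20 Dorir Canton (rolling into the previous day, 11 March 2027).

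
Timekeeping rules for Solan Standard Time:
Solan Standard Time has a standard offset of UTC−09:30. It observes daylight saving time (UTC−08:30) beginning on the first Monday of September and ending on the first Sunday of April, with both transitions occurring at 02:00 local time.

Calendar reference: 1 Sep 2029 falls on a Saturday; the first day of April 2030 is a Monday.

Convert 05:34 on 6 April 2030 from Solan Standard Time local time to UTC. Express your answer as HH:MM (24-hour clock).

14:04

1 September 2029 is a Saturday, so the first Monday is September 3.
1 April 2030 is a Monday, so the first Sunday is April 7.
Daylight saving runs 3 September 2029 – 7 April 2030; 6 April 2030 is inside that window, so Solan Standard Time is at UTC−08:30.
05:34 local + 8h30m = 14:04 UTC.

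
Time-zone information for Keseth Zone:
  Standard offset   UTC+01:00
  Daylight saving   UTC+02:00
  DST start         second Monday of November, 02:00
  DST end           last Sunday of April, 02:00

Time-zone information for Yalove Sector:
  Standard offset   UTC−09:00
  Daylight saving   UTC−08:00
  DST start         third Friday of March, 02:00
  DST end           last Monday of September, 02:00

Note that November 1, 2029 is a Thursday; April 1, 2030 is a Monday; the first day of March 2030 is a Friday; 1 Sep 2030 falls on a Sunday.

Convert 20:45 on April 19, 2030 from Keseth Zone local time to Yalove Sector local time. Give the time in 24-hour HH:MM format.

10:45

1 November 2029 is a Thursday, so the first Monday is November 5 and the second is November 12.
1 April 2030 is a Monday, so Sundays fall on 7, 14, 21, 28; the last is April 28.
Daylight saving runs 12 November 2029 – 28 April 2030; April 19, 2030 is inside that window, so Keseth Zone is at UTC+02:00.
20:45 Keseth Zone − 2h = 18:45 UTC.
1 March 2030 is a Friday, so the first Friday is March 1 and the third is March 15.
1 September 2030 is a Sunday, so Mondays fall on 2, 9, 16, 23, 30; the last is September 30.
At the standard offset (UTC−09:00), 18:45 UTC − 9h = 09:45 Yalove Sector standard time.
The standard-time date in Yalove Sector, April 19, 2030, lies within the daylight-saving period (15 March – 30 September), so Yalove Sector is on daylight time, UTC−08:00.
18:45 UTC − 8h = 10:45 Yalove Sector.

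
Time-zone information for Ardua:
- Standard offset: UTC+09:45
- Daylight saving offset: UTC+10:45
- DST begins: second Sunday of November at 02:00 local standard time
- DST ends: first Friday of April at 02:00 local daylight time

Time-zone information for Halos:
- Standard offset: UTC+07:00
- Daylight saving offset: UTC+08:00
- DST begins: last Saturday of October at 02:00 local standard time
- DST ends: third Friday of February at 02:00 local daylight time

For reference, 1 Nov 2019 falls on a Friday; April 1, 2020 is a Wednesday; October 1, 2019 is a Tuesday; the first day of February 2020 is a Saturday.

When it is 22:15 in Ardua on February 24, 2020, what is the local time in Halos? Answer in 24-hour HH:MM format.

1 November 2019 is a Friday, so the first Sunday is November 3 and the second is November 10.
1 April 2020 is a Wednesday, so the first Friday is April 3.
February 24, 2020 lies within the daylight-saving period (10 November 2019 – 3 April 2020), so Ardua is on daylight time, UTC+10:45.
22:15 Ardua − 10h45m = 11:30 UTC.
1 October 2019 is a Tuesday, so Saturdays fall on 5, 12, 19, 26; the last is October 26.
1 February 2020 is a Saturday, so the first Friday is February 7 and the third is February 21.
At the standard offset (UTC+07:00), 11:30 UTC + 7h = 18:30 Halos standard time.
The standard-time date in Halos, February 24, 2020, does not fall between 26 October 2019 and 21 February 2020, so daylight saving is not in effect and Halos is at UTC+07:00.
11:30 UTC + 7h = 18:30 Halos.

18:30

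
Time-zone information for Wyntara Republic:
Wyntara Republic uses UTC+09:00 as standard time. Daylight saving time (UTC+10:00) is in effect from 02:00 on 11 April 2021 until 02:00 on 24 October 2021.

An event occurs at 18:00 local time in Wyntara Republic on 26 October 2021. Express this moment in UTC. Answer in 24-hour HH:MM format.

09:00

26 October 2021 is outside the daylight-saving period (11 April – 24 October), so Wyntara Republic is on standard time, UTC+09:00.
18:00 local − 9h = 09:00 UTC.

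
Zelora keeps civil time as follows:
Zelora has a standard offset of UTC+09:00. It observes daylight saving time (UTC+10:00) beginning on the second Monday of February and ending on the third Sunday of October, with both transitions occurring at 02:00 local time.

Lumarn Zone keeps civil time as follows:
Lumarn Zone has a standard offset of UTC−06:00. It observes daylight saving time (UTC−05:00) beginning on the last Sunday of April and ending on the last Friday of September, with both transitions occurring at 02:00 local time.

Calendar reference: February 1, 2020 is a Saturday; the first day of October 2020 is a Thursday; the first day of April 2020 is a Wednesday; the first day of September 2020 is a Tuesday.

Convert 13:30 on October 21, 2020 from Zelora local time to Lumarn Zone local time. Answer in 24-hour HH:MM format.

22:30

1 February 2020 is a Saturday, so the first Monday is February 3 and the second is February 10.
1 October 2020 is a Thursday, so the first Sunday is October 4 and the third is October 18.
October 21, 2020 does not fall between 10 February and 18 October, so daylight saving is not in effect and Zelora is at UTC+09:00.
13:30 Zelora − 9h = 04:30 UTC.
1 April 2020 is a Wednesday, so Sundays fall on 5, 12, 19, 26; the last is April 26.
1 September 2020 is a Tuesday, so Fridays fall on 4, 11, 18, 25; the last is September 25.
At the standard offset (UTC−06:00), 04:30 UTC − 6h = 22:30 Lumarn Zone standard time (rolling into the previous day, 20 October 2020).
The standard-time date in Lumarn Zone, October 20, 2020, does not fall between 26 April and 25 September, so daylight saving is not in effect and Lumarn Zone is at UTC−06:00.
04:30 UTC − 6h = 22:30 Lumarn Zone (rolling into the previous day, 20 October 2020).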